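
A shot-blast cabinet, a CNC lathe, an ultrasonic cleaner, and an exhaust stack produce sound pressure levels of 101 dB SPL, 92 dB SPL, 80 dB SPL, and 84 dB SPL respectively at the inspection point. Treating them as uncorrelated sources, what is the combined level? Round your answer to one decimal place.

Incoherent sources combine by intensity addition: L_total = 10·log₁₀(Σ 10^(L_i/10)).
Σ 10^(L/10) = 10^(101/10) + 10^(92/10) + 10^(80/10) + 10^(84/10) = 1.453e+10.
L_total = 10·log₁₀(1.453e+10) = 101.62 dB SPL.

101.6 dB SPL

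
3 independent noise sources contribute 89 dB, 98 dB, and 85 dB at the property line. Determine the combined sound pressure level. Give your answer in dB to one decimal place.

For uncorrelated sources the intensities add, so convert each level to linear form, sum, and take 10·log₁₀ of the total.
Σ 10^(L/10) = 10^(89/10) + 10^(98/10) + 10^(85/10) = 7.420e+09.
L_total = 10·log₁₀(7.420e+09) = 98.70 dB.

98.7 dB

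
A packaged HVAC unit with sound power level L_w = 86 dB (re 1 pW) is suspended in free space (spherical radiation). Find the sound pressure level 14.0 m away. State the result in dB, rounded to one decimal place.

52.1 dB

The power spreads over a sphere of area 4π·r², so L_p = L_w − 10·log₁₀(4π·r²).
4π·r² = 2463 m², 10·log₁₀ of that is 33.915 dB.
L_p = 86 − 33.915 = 52.09 dB.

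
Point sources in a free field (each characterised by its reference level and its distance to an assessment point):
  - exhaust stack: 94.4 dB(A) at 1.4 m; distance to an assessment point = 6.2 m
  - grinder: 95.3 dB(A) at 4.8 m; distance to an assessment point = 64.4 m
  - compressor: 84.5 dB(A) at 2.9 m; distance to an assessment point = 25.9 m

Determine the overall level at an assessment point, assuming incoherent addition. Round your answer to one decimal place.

82.1 dB(A)

First find each source's level at the receiver (point-source: −20·log₁₀(r/r_ref)), then combine on an intensity basis.
exhaust stack: 94.4 − 20·log₁₀(6.2/1.4) = 94.4 − 12.93 = 81.47 dB(A).
grinder: 95.3 − 20·log₁₀(64.4/4.8) = 95.3 − 22.55 = 72.75 dB(A).
compressor: 84.5 − 20·log₁₀(25.9/2.9) = 84.5 − 19.02 = 65.48 dB(A).
Σ 10^(L/10) = 1.628e+08 → L_total = 10·log₁₀(1.628e+08) = 82.12 dB(A).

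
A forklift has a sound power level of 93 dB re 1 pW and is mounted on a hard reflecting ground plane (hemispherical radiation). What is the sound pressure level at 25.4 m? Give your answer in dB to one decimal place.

56.9 dB

Free-field hemispherical radiation: L_p = L_w − 10·log₁₀(2π·r²), r = 25.4 m.
2π·r² = 4054 m², 10·log₁₀ of that is 36.078 dB.
L_p = 93 − 36.078 = 56.92 dB.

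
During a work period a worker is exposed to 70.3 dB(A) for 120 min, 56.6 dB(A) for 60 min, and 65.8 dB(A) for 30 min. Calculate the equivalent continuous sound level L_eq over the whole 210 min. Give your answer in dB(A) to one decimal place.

Weight each interval's intensity by its duration and average over T = 210 min:
Σ tᵢ·10^(Lᵢ/10) = 120·10^(70.3/10) + 60·10^(56.6/10) + 30·10^(65.8/10) = 1.427e+09.
L_eq = 10·log₁₀(1.427e+09/210) = 68.32 dB(A).

68.3 dB(A)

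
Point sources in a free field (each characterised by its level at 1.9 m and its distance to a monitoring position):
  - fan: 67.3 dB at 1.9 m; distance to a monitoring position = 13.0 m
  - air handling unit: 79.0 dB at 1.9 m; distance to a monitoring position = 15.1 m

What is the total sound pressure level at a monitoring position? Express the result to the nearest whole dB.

Apply inverse-square spreading to bring every level to the receiver, then sum 10^(L/10).
fan: 67.3 − 20·log₁₀(13.0/1.9) = 67.3 − 16.70 = 50.60 dB.
air handling unit: 79.0 − 20·log₁₀(15.1/1.9) = 79.0 − 18.00 = 61.00 dB.
Σ 10^(L/10) = 1.372e+06 → L_total = 10·log₁₀(1.372e+06) = 61.37 dB.

61 dB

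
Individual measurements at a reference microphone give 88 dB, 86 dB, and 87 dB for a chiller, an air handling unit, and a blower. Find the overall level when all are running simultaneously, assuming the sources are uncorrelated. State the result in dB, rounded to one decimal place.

For uncorrelated sources the intensities add, so convert each level to linear form, sum, and take 10·log₁₀ of the total.
Σ 10^(L/10) = 10^(88/10) + 10^(86/10) + 10^(87/10) = 1.530e+09.
L_total = 10·log₁₀(1.530e+09) = 91.85 dB.

91.8 dB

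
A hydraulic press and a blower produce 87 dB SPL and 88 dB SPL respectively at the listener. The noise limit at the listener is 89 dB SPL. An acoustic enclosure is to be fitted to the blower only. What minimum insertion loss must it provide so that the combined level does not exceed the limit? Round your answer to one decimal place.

3.3 dB

The untreated sources together contribute 10^(87/10) = 5.012e+08, i.e. 87.00 dB SPL.
To meet 89 dB SPL overall, the treated blower may contribute at most 10^(89/10) − 5.012e+08 = 2.931e+08, i.e. 84.67 dB SPL.
Required insertion loss = 88 − 84.67 = 3.33 dB.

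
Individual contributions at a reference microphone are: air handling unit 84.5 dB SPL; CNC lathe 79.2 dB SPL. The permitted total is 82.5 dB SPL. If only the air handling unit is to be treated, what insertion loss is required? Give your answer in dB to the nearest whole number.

The untreated sources together contribute 10^(79.2/10) = 8.318e+07, i.e. 79.20 dB SPL.
The limit corresponds to 10^(82.5/10) = 1.778e+08; subtracting the fixed part leaves 9.465e+07 for the air handling unit, i.e. 79.76 dB SPL.
So the air handling unit must be reduced from 84.5 to 79.76 dB SPL: IL = 4.74 dB.

5 dB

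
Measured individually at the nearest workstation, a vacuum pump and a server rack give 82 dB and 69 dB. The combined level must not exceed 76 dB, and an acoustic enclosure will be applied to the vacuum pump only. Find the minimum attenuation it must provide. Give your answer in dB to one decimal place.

Everything except the vacuum pump sums to 10^(69/10) = 7.943e+06 in linear terms, 69.00 dB.
The limit corresponds to 10^(76/10) = 3.981e+07; subtracting the fixed part leaves 3.187e+07 for the vacuum pump, i.e. 75.03 dB.
Required insertion loss = 82 − 75.03 = 6.97 dB.

7.0 dB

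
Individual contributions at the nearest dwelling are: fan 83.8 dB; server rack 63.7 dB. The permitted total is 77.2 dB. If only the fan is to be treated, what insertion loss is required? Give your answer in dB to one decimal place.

6.8 dB

Fixed contribution from the other source: Σ 10^(L/10) = 10^(63.7/10) = 2.344e+06 (63.70 dB).
To meet 77.2 dB overall, the treated fan may contribute at most 10^(77.2/10) − 2.344e+06 = 5.014e+07, i.e. 77.00 dB.
So the fan must be reduced from 83.8 to 77.00 dB: IL = 6.80 dB.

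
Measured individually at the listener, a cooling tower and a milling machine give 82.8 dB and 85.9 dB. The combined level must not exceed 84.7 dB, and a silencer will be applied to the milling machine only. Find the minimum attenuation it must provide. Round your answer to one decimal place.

5.7 dB

Everything except the milling machine sums to 10^(82.8/10) = 1.905e+08 in linear terms, 82.80 dB.
To meet 84.7 dB overall, the treated milling machine may contribute at most 10^(84.7/10) − 1.905e+08 = 1.046e+08, i.e. 80.19 dB.
Required insertion loss = 85.9 − 80.19 = 5.71 dB.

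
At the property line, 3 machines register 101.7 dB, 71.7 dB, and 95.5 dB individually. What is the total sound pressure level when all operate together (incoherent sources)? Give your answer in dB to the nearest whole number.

103 dB

Incoherent sources combine by intensity addition: L_total = 10·log₁₀(Σ 10^(L_i/10)).
Σ 10^(L/10) = 10^(101.7/10) + 10^(71.7/10) + 10^(95.5/10) = 1.835e+10.
L_total = 10·log₁₀(1.835e+10) = 102.64 dB.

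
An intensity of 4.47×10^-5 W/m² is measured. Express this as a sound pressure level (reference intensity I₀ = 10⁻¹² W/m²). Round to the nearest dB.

77 dB

I/I₀ = 4.47×10^-5/10⁻¹² = 4.47×10^7, and L = 10·log₁₀(I/I₀).
L = 10·(0.6503 + 7) = 76.50 dB.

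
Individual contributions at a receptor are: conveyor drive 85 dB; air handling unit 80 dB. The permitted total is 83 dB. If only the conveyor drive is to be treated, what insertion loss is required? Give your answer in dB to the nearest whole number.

5 dB

Fixed contribution from the other source: Σ 10^(L/10) = 10^(80/10) = 1.000e+08 (80.00 dB).
The limit corresponds to 10^(83/10) = 1.995e+08; subtracting the fixed part leaves 9.953e+07 for the conveyor drive, i.e. 79.98 dB.
Required insertion loss = 85 − 79.98 = 5.02 dB.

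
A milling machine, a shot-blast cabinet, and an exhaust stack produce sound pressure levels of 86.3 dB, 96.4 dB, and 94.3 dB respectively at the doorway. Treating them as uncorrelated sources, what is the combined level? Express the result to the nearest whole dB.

99 dB

Incoherent sources combine by intensity addition: L_total = 10·log₁₀(Σ 10^(L_i/10)).
Σ 10^(L/10) = 10^(86.3/10) + 10^(96.4/10) + 10^(94.3/10) = 7.483e+09.
L_total = 10·log₁₀(7.483e+09) = 98.74 dB.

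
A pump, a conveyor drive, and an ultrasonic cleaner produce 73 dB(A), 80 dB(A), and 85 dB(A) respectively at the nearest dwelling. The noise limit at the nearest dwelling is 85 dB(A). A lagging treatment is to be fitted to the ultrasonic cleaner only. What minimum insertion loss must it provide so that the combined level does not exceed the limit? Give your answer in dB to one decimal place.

Everything except the ultrasonic cleaner sums to 10^(73/10) + 10^(80/10) = 1.200e+08 in linear terms, 80.79 dB(A).
To meet 85 dB(A) overall, the treated ultrasonic cleaner may contribute at most 10^(85/10) − 1.200e+08 = 1.963e+08, i.e. 82.93 dB(A).
Required insertion loss = 85 − 82.93 = 2.07 dB.

2.1 dB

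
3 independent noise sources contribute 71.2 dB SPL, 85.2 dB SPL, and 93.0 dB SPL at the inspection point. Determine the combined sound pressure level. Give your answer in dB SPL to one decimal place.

For uncorrelated sources the intensities add, so convert each level to linear form, sum, and take 10·log₁₀ of the total.
Σ 10^(L/10) = 10^(71.2/10) + 10^(85.2/10) + 10^(93.0/10) = 2.340e+09.
L_total = 10·log₁₀(2.340e+09) = 93.69 dB SPL.

93.7 dB SPL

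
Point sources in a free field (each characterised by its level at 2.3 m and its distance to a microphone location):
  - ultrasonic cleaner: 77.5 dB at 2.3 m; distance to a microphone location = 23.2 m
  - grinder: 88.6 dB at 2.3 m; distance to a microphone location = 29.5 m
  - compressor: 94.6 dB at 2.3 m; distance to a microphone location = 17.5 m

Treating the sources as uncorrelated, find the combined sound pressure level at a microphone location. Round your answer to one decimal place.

Apply inverse-square spreading to bring every level to the receiver, then sum 10^(L/10).
ultrasonic cleaner: 77.5 − 20·log₁₀(23.2/2.3) = 77.5 − 20.08 = 57.42 dB.
grinder: 88.6 − 20·log₁₀(29.5/2.3) = 88.6 − 22.16 = 66.44 dB.
compressor: 94.6 − 20·log₁₀(17.5/2.3) = 94.6 − 17.63 = 76.97 dB.
Σ 10^(L/10) = 5.477e+07 → L_total = 10·log₁₀(5.477e+07) = 77.39 dB.

77.4 dB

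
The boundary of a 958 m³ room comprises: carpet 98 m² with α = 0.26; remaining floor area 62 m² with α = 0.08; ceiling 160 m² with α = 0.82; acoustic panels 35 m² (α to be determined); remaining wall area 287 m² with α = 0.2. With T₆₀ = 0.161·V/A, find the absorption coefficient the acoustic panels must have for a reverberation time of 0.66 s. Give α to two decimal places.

Required total absorption A = 0.161·958/0.66 = 233.69 m².
Absorption from the other surfaces = 98·0.26 + 62·0.08 + 160·0.82 + 287·0.2 = 219.04 m², so the acoustic panels must supply 14.65 m² over 35 m².
α = 14.65/35 = 0.419.

0.42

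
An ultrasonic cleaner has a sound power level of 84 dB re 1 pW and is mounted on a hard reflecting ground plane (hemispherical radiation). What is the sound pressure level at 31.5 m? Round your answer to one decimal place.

The power spreads over a hemisphere of area 2π·r², so L_p = L_w − 10·log₁₀(2π·r²).
2π·r² = 6234 m², 10·log₁₀ of that is 37.948 dB.
L_p = 84 − 37.948 = 46.05 dB.

46.1 dB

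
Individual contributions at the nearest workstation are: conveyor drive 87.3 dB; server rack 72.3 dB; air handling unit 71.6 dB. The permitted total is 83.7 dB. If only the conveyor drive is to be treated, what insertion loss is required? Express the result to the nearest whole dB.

Fixed contribution from the other sources: Σ 10^(L/10) = 10^(72.3/10) + 10^(71.6/10) = 3.144e+07 (74.97 dB).
To meet 83.7 dB overall, the treated conveyor drive may contribute at most 10^(83.7/10) − 3.144e+07 = 2.030e+08, i.e. 83.07 dB.
So the conveyor drive must be reduced from 87.3 to 83.07 dB: IL = 4.23 dB.

4 dB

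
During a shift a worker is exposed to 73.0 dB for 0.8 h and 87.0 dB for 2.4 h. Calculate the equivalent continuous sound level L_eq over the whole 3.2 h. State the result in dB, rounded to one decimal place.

Weight each interval's intensity by its duration and average over T = 3.2 h:
Σ tᵢ·10^(Lᵢ/10) = 0.8·10^(73.0/10) + 2.4·10^(87.0/10) = 1.219e+09.
L_eq = 10·log₁₀(1.219e+09/3.2) = 85.81 dB.

85.8 dB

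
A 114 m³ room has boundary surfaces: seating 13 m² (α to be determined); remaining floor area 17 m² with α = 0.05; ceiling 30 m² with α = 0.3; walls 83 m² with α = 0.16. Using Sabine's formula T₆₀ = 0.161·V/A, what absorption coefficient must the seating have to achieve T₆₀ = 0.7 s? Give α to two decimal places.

0.24

Required total absorption A = 0.161·114/0.7 = 26.22 m².
Absorption from the other surfaces = 17·0.05 + 30·0.3 + 83·0.16 = 23.13 m², so the seating must supply 3.09 m² over 13 m².
α = 3.09/13 = 0.238.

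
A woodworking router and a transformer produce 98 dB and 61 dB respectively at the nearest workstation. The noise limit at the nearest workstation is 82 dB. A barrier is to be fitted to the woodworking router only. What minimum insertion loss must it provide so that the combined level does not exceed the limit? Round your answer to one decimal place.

16.0 dB

Fixed contribution from the other source: Σ 10^(L/10) = 10^(61/10) = 1.259e+06 (61.00 dB).
The limit corresponds to 10^(82/10) = 1.585e+08; subtracting the fixed part leaves 1.572e+08 for the woodworking router, i.e. 81.97 dB.
So the woodworking router must be reduced from 98 to 81.97 dB: IL = 16.03 dB.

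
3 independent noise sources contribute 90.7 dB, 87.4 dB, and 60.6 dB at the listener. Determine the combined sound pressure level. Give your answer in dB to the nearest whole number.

Incoherent sources combine by intensity addition: L_total = 10·log₁₀(Σ 10^(L_i/10)).
Σ 10^(L/10) = 10^(90.7/10) + 10^(87.4/10) + 10^(60.6/10) = 1.726e+09.
L_total = 10·log₁₀(1.726e+09) = 92.37 dB.

92 dB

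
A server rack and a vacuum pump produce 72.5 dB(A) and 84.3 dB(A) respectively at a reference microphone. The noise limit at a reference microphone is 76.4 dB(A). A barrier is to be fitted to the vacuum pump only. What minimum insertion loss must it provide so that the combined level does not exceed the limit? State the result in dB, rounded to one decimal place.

The untreated sources together contribute 10^(72.5/10) = 1.778e+07, i.e. 72.50 dB(A).
To meet 76.4 dB(A) overall, the treated vacuum pump may contribute at most 10^(76.4/10) − 1.778e+07 = 2.587e+07, i.e. 74.13 dB(A).
So the vacuum pump must be reduced from 84.3 to 74.13 dB(A): IL = 10.17 dB.

10.2 dB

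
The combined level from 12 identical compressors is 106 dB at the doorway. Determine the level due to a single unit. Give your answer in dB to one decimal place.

12 equal contributions raise the level by 10·log₁₀ 12 = 10.792 dB, so each unit alone gives 106 − 10.792.

95.2 dB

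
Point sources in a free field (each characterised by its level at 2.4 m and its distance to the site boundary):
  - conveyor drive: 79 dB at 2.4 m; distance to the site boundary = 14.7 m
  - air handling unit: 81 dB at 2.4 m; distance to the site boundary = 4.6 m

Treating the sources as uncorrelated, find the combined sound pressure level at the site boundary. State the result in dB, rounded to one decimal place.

Propagate each source to the receiver with L = L_ref − 20·log₁₀(r/r_ref), then add intensities.
conveyor drive: 79 − 20·log₁₀(14.7/2.4) = 79 − 15.74 = 63.26 dB.
air handling unit: 81 − 20·log₁₀(4.6/2.4) = 81 − 5.65 = 75.35 dB.
Σ 10^(L/10) = 3.639e+07 → L_total = 10·log₁₀(3.639e+07) = 75.61 dB.

75.6 dB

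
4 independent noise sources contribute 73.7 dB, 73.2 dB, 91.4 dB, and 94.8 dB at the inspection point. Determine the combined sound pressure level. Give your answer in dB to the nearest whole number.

96 dB

Incoherent sources combine by intensity addition: L_total = 10·log₁₀(Σ 10^(L_i/10)).
Σ 10^(L/10) = 10^(73.7/10) + 10^(73.2/10) + 10^(91.4/10) + 10^(94.8/10) = 4.445e+09.
L_total = 10·log₁₀(4.445e+09) = 96.48 dB.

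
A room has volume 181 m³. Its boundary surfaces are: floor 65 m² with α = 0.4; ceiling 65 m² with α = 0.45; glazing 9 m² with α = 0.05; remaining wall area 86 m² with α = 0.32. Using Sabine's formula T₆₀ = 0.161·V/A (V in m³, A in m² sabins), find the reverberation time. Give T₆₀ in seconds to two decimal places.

A = Σ Sᵢαᵢ = 65·0.4 + 65·0.45 + 9·0.05 + 86·0.32 = 83.22 m².
T₆₀ = 0.161·V/A = 0.161·181/83.22 = 0.350 s.

0.35 s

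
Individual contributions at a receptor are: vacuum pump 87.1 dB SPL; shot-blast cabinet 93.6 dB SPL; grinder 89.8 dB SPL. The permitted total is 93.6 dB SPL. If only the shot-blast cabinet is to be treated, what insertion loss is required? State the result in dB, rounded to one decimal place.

Fixed contribution from the other sources: Σ 10^(L/10) = 10^(87.1/10) + 10^(89.8/10) = 1.468e+09 (91.67 dB SPL).
The limit corresponds to 10^(93.6/10) = 2.291e+09; subtracting the fixed part leaves 8.230e+08 for the shot-blast cabinet, i.e. 89.15 dB SPL.
So the shot-blast cabinet must be reduced from 93.6 to 89.15 dB SPL: IL = 4.45 dB.

4.4 dB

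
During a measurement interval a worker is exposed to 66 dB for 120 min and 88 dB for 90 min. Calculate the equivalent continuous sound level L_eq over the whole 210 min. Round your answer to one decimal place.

L_eq = 10·log₁₀[(1/T)·Σ tᵢ·10^(Lᵢ/10)] with T = 210 min.
Σ tᵢ·10^(Lᵢ/10) = 120·10^(66/10) + 90·10^(88/10) = 5.726e+10.
L_eq = 10·log₁₀(5.726e+10/210) = 84.36 dB.

84.4 dB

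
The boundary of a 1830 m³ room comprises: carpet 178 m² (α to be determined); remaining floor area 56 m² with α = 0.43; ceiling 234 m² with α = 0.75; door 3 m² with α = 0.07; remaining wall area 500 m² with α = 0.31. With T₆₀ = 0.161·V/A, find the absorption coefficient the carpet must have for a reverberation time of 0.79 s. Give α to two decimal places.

Required total absorption A = 0.161·1830/0.79 = 372.95 m².
Absorption from the other surfaces = 56·0.43 + 234·0.75 + 3·0.07 + 500·0.31 = 354.79 m², so the carpet must supply 18.16 m² over 178 m².
α = 18.16/178 = 0.102.

0.10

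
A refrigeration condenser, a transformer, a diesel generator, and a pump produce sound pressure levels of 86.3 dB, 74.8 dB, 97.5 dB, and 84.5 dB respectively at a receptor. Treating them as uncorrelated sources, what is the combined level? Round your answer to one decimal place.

For uncorrelated sources the intensities add, so convert each level to linear form, sum, and take 10·log₁₀ of the total.
Σ 10^(L/10) = 10^(86.3/10) + 10^(74.8/10) + 10^(97.5/10) + 10^(84.5/10) = 6.362e+09.
L_total = 10·log₁₀(6.362e+09) = 98.04 dB.

98.0 dB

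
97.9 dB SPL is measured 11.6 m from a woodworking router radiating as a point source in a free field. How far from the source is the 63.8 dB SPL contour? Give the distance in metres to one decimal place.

588.1 m

For a point source L₁ − L₂ = 20·log₁₀(r₂/r₁), so r₂ = r₁·10^((L₁−L₂)/20).
r₂ = 11.6·10^((97.9−63.8)/20) = 11.6·10^(34.1/20) = 588.11 m.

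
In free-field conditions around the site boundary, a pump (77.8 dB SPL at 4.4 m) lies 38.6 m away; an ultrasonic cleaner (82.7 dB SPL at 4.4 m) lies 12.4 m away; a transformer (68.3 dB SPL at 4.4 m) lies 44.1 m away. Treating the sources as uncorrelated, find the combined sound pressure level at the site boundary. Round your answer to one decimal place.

Apply inverse-square spreading to bring every level to the receiver, then sum 10^(L/10).
pump: 77.8 − 20·log₁₀(38.6/4.4) = 77.8 − 18.86 = 58.94 dB SPL.
ultrasonic cleaner: 82.7 − 20·log₁₀(12.4/4.4) = 82.7 − 9.00 = 73.70 dB SPL.
transformer: 68.3 − 20·log₁₀(44.1/4.4) = 68.3 − 20.02 = 48.28 dB SPL.
Σ 10^(L/10) = 2.430e+07 → L_total = 10·log₁₀(2.430e+07) = 73.86 dB SPL.

73.9 dB SPL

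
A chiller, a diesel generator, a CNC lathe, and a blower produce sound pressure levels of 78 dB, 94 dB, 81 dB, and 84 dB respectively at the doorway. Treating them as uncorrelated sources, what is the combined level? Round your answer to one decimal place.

94.7 dB

For uncorrelated sources the intensities add, so convert each level to linear form, sum, and take 10·log₁₀ of the total.
Σ 10^(L/10) = 10^(78/10) + 10^(94/10) + 10^(81/10) + 10^(84/10) = 2.952e+09.
L_total = 10·log₁₀(2.952e+09) = 94.70 dB.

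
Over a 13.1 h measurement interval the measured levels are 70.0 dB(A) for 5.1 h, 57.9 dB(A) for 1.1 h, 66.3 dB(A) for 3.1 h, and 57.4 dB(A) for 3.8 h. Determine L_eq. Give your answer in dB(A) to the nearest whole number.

67 dB(A)

The energy average is taken in the linear domain: L_eq = 10·log₁₀[(Σ tᵢ·10^(Lᵢ/10))/T], T = 13.1 h.
Σ tᵢ·10^(Lᵢ/10) = 5.1·10^(70.0/10) + 1.1·10^(57.9/10) + 3.1·10^(66.3/10) + 3.8·10^(57.4/10) = 6.699e+07.
L_eq = 10·log₁₀(6.699e+07/13.1) = 67.09 dB(A).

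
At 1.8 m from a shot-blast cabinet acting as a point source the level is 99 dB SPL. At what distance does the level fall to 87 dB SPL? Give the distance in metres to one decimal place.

Point-source spreading drops the level by 20·log₁₀(r₂/r₁); inverting, r₂/r₁ = 10^(ΔL/20).
r₂ = 1.8·10^((99−87)/20) = 1.8·10^(12.0/20) = 7.17 m.

7.2 m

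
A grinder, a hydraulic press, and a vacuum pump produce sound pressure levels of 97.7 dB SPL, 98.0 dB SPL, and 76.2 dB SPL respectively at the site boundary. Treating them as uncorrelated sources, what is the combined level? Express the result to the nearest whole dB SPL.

For uncorrelated sources the intensities add, so convert each level to linear form, sum, and take 10·log₁₀ of the total.
Σ 10^(L/10) = 10^(97.7/10) + 10^(98.0/10) + 10^(76.2/10) = 1.224e+10.
L_total = 10·log₁₀(1.224e+10) = 100.88 dB SPL.

101 dB SPL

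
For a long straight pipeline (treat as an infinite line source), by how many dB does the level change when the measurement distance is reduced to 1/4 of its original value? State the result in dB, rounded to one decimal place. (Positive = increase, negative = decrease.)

A line source loses 3 dB per doubling of distance; generally ΔL = −10·log₁₀(r₂/r₁).
ΔL = −10·log₁₀(0.25) = +6.02 dB.

+6.0 dB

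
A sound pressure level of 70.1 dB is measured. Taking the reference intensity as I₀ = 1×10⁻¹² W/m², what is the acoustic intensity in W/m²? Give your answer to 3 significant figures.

I/I₀ = 10^(70.1/10) = 1.023e+07, so I = 1.023e+07 × 10⁻¹² W/m².

1.02e-05 W/m²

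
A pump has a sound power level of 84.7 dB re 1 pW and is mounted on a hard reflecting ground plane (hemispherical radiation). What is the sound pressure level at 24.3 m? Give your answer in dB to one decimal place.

49.0 dB

The power spreads over a hemisphere of area 2π·r², so L_p = L_w − 10·log₁₀(2π·r²).
2π·r² = 3710 m², 10·log₁₀ of that is 35.694 dB.
L_p = 84.7 − 35.694 = 49.01 dB.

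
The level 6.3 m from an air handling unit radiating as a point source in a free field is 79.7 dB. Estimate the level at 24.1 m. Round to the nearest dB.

68 dB

Point-source attenuation: ΔL = 20·log₁₀(r₂/r₁) = 20·log₁₀(24.1/6.3) = 11.654 dB.
L₂ = 79.7 − 20·log₁₀(24.1/6.3) = 79.7 − 11.654 = 68.05 dB.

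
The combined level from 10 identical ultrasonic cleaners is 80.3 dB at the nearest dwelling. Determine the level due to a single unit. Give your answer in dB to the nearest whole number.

10 equal contributions raise the level by 10·log₁₀ 10 = 10.000 dB, so each unit alone gives 80.3 − 10.000.

70 dB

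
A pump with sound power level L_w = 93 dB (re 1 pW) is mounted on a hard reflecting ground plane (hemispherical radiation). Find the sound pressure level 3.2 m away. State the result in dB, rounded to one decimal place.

L_p = L_w − 10·log₁₀(2π·r²) with r = 3.2 m.
2π·r² = 64.34 m², 10·log₁₀ of that is 18.085 dB.
L_p = 93 − 18.085 = 74.92 dB.

74.9 dB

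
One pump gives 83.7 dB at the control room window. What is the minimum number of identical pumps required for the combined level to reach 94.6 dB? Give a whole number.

Need L₁ + 10·log₁₀ N ≥ 94.6, i.e. log₁₀ N ≥ 1.09.
N ≥ 10^(10.9/10) = 12.303, so N = 13.

13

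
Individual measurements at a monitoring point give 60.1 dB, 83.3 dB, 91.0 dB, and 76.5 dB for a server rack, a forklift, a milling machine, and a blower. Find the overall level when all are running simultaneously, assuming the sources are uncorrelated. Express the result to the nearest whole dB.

Incoherent sources combine by intensity addition: L_total = 10·log₁₀(Σ 10^(L_i/10)).
Σ 10^(L/10) = 10^(60.1/10) + 10^(83.3/10) + 10^(91.0/10) + 10^(76.5/10) = 1.518e+09.
L_total = 10·log₁₀(1.518e+09) = 91.81 dB.

92 dB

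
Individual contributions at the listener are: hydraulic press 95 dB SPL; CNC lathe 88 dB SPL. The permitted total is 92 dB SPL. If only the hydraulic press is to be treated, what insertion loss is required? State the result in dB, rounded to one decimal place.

Everything except the hydraulic press sums to 10^(88/10) = 6.310e+08 in linear terms, 88.00 dB SPL.
The limit corresponds to 10^(92/10) = 1.585e+09; subtracting the fixed part leaves 9.539e+08 for the hydraulic press, i.e. 89.80 dB SPL.
So the hydraulic press must be reduced from 95 to 89.80 dB SPL: IL = 5.20 dB.

5.2 dB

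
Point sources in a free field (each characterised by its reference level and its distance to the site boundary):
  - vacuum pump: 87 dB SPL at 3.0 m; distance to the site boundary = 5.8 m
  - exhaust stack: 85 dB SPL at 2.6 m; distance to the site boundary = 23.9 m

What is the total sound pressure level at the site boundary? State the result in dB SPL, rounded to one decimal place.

81.4 dB SPL

Apply inverse-square spreading to bring every level to the receiver, then sum 10^(L/10).
vacuum pump: 87 − 20·log₁₀(5.8/3.0) = 87 − 5.73 = 81.27 dB SPL.
exhaust stack: 85 − 20·log₁₀(23.9/2.6) = 85 − 19.27 = 65.73 dB SPL.
Σ 10^(L/10) = 1.378e+08 → L_total = 10·log₁₀(1.378e+08) = 81.39 dB SPL.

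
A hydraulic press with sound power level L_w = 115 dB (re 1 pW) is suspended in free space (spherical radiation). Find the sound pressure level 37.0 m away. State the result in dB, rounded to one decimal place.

72.6 dB

Free-field spherical radiation: L_p = L_w − 10·log₁₀(4π·r²), r = 37.0 m.
4π·r² = 1.72e+04 m², 10·log₁₀ of that is 42.356 dB.
L_p = 115 − 42.356 = 72.64 dB.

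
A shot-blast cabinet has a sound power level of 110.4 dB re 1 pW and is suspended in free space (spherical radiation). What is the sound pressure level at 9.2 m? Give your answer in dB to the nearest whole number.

80 dB

Free-field spherical radiation: L_p = L_w − 10·log₁₀(4π·r²), r = 9.2 m.
4π·r² = 1064 m², 10·log₁₀ of that is 30.268 dB.
L_p = 110.4 − 30.268 = 80.13 dB.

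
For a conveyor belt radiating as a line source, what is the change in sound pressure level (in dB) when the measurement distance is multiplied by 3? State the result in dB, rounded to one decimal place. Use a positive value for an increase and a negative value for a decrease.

Line-source spreading: ΔL = −10·log₁₀(r₂/r₁).
ΔL = −10·log₁₀(3) = -4.77 dB.

-4.8 dB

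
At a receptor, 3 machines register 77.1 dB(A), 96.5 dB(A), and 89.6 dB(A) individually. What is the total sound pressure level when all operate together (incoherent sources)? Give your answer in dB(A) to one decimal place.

97.3 dB(A)

For uncorrelated sources the intensities add, so convert each level to linear form, sum, and take 10·log₁₀ of the total.
Σ 10^(L/10) = 10^(77.1/10) + 10^(96.5/10) + 10^(89.6/10) = 5.430e+09.
L_total = 10·log₁₀(5.430e+09) = 97.35 dB(A).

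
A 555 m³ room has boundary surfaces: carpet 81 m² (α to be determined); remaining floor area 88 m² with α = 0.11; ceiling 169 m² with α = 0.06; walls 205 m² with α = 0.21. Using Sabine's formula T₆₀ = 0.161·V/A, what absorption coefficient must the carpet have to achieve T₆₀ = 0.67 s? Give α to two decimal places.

0.87

A = 0.161·V/T₆₀ = 0.161·555/0.67 = 133.37 m² sabins.
Absorption from the other surfaces = 88·0.11 + 169·0.06 + 205·0.21 = 62.87 m², so the carpet must supply 70.50 m² over 81 m².
α = 70.50/81 = 0.870.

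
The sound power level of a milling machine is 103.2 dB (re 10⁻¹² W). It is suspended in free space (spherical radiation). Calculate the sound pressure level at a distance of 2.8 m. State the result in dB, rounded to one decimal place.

Free-field spherical radiation: L_p = L_w − 10·log₁₀(4π·r²), r = 2.8 m.
4π·r² = 98.52 m², 10·log₁₀ of that is 19.935 dB.
L_p = 103.2 − 19.935 = 83.26 dB.

83.3 dB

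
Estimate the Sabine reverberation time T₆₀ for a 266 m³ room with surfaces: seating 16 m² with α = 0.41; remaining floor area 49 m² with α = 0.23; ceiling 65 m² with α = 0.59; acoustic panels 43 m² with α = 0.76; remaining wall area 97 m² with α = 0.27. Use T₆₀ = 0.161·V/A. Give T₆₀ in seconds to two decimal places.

0.37 s

A = Σ Sᵢαᵢ = 16·0.41 + 49·0.23 + 65·0.59 + 43·0.76 + 97·0.27 = 115.05 m².
T₆₀ = 0.161·V/A = 0.161·266/115.05 = 0.372 s.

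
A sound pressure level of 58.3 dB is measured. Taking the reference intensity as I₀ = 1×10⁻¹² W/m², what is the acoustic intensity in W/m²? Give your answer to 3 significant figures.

L = 10·log₁₀(I/I₀) ⇒ I = I₀·10^(L/10) = 10⁻¹² × 10^5.83.

6.76e-07 W/m²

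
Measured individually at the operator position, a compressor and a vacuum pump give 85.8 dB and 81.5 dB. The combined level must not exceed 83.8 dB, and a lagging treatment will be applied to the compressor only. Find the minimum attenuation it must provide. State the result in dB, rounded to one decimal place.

Fixed contribution from the other source: Σ 10^(L/10) = 10^(81.5/10) = 1.413e+08 (81.50 dB).
To meet 83.8 dB overall, the treated compressor may contribute at most 10^(83.8/10) − 1.413e+08 = 9.863e+07, i.e. 79.94 dB.
Required insertion loss = 85.8 − 79.94 = 5.86 dB.

5.9 dB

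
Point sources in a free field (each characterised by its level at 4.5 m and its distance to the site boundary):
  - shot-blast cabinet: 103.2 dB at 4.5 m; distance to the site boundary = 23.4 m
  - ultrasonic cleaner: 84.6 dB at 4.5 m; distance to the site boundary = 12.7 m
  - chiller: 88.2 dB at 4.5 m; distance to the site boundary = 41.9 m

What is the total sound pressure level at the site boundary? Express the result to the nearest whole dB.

89 dB

Propagate each source to the receiver with L = L_ref − 20·log₁₀(r/r_ref), then add intensities.
shot-blast cabinet: 103.2 − 20·log₁₀(23.4/4.5) = 103.2 − 14.32 = 88.88 dB.
ultrasonic cleaner: 84.6 − 20·log₁₀(12.7/4.5) = 84.6 − 9.01 = 75.59 dB.
chiller: 88.2 − 20·log₁₀(41.9/4.5) = 88.2 − 19.38 = 68.82 dB.
Σ 10^(L/10) = 8.165e+08 → L_total = 10·log₁₀(8.165e+08) = 89.12 dB.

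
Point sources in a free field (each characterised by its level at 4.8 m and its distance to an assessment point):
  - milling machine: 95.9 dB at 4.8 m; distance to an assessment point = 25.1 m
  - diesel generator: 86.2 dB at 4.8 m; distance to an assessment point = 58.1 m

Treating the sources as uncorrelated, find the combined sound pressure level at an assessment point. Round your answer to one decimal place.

81.6 dB

Apply inverse-square spreading to bring every level to the receiver, then sum 10^(L/10).
milling machine: 95.9 − 20·log₁₀(25.1/4.8) = 95.9 − 14.37 = 81.53 dB.
diesel generator: 86.2 − 20·log₁₀(58.1/4.8) = 86.2 − 21.66 = 64.54 dB.
Σ 10^(L/10) = 1.451e+08 → L_total = 10·log₁₀(1.451e+08) = 81.62 dB.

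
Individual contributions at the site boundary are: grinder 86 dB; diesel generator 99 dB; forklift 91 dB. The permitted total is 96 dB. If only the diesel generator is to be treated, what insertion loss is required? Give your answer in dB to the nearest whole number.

Fixed contribution from the other sources: Σ 10^(L/10) = 10^(86/10) + 10^(91/10) = 1.657e+09 (92.19 dB).
The limit corresponds to 10^(96/10) = 3.981e+09; subtracting the fixed part leaves 2.324e+09 for the diesel generator, i.e. 93.66 dB.
So the diesel generator must be reduced from 99 to 93.66 dB: IL = 5.34 dB.

5 dB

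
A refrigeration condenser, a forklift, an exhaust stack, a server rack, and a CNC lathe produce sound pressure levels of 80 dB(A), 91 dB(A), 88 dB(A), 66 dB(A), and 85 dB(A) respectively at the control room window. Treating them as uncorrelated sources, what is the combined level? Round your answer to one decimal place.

93.6 dB(A)

Incoherent sources combine by intensity addition: L_total = 10·log₁₀(Σ 10^(L_i/10)).
Σ 10^(L/10) = 10^(80/10) + 10^(91/10) + 10^(88/10) + 10^(66/10) + 10^(85/10) = 2.310e+09.
L_total = 10·log₁₀(2.310e+09) = 93.64 dB(A).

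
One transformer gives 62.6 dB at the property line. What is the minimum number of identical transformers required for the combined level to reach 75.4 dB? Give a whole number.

20

The shortfall is 75.4 − 62.6 = 12.8 dB, and N units add 10·log₁₀ N, so need 10·log₁₀ N ≥ 12.8.
N ≥ 10^(12.8/10) = 19.055, so N = 20.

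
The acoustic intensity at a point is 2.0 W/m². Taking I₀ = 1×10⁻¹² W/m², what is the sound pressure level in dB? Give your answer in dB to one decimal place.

L = 10·log₁₀(I/I₀) = 10·log₁₀(2.0/10⁻¹²) = 10·log₁₀(2.0×10^12).
L = 10·(0.3010 + 12) = 123.01 dB.

123.0 dB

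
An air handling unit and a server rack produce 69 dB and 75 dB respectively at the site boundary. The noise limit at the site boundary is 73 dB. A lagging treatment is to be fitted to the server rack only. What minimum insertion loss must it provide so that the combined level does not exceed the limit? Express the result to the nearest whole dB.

4 dB

Everything except the server rack sums to 10^(69/10) = 7.943e+06 in linear terms, 69.00 dB.
The limit corresponds to 10^(73/10) = 1.995e+07; subtracting the fixed part leaves 1.201e+07 for the server rack, i.e. 70.80 dB.
So the server rack must be reduced from 75 to 70.80 dB: IL = 4.20 dB.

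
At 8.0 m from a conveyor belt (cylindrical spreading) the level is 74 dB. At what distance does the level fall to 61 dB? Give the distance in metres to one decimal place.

For a line source L₁ − L₂ = 10·log₁₀(r₂/r₁), so r₂ = r₁·10^((L₁−L₂)/10).
r₂ = 8.0·10^((74−61)/10) = 8.0·10^(13.0/10) = 159.62 m.

159.6 m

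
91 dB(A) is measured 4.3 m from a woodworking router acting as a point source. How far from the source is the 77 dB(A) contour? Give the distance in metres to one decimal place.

For a point source L₁ − L₂ = 20·log₁₀(r₂/r₁), so r₂ = r₁·10^((L₁−L₂)/20).
r₂ = 4.3·10^((91−77)/20) = 4.3·10^(14.0/20) = 21.55 m.

21.6 m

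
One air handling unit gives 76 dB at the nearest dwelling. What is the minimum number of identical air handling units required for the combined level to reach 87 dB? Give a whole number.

13

Need L₁ + 10·log₁₀ N ≥ 87, i.e. log₁₀ N ≥ 1.10.
N ≥ 10^(11.0/10) = 12.589, so N = 13.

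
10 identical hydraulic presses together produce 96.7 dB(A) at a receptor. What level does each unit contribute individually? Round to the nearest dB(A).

87 dB(A)

For N identical incoherent sources L_total = L₁ + 10·log₁₀ N, so L₁ = 96.7 − 10·log₁₀(10) = 96.7 − 10.000.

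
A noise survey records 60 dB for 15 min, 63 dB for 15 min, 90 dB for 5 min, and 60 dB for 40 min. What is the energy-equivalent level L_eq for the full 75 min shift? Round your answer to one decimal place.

78.3 dB

L_eq = 10·log₁₀[(1/T)·Σ tᵢ·10^(Lᵢ/10)] with T = 75 min.
Σ tᵢ·10^(Lᵢ/10) = 15·10^(60/10) + 15·10^(63/10) + 5·10^(90/10) + 40·10^(60/10) = 5.085e+09.
L_eq = 10·log₁₀(5.085e+09/75) = 78.31 dB.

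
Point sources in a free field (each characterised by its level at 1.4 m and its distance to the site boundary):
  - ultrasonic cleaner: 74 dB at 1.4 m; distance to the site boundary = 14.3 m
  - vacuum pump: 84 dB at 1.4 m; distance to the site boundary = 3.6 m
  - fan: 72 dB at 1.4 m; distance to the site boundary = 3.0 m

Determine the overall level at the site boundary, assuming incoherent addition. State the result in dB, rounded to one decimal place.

76.2 dB

Propagate each source to the receiver with L = L_ref − 20·log₁₀(r/r_ref), then add intensities.
ultrasonic cleaner: 74 − 20·log₁₀(14.3/1.4) = 74 − 20.18 = 53.82 dB.
vacuum pump: 84 − 20·log₁₀(3.6/1.4) = 84 − 8.20 = 75.80 dB.
fan: 72 − 20·log₁₀(3.0/1.4) = 72 − 6.62 = 65.38 dB.
Σ 10^(L/10) = 4.168e+07 → L_total = 10·log₁₀(4.168e+07) = 76.20 dB.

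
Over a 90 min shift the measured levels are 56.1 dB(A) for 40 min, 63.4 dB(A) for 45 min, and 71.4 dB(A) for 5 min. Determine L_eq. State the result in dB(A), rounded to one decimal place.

L_eq = 10·log₁₀[(1/T)·Σ tᵢ·10^(Lᵢ/10)] with T = 90 min.
Σ tᵢ·10^(Lᵢ/10) = 40·10^(56.1/10) + 45·10^(63.4/10) + 5·10^(71.4/10) = 1.838e+08.
L_eq = 10·log₁₀(1.838e+08/90) = 63.10 dB(A).

63.1 dB(A)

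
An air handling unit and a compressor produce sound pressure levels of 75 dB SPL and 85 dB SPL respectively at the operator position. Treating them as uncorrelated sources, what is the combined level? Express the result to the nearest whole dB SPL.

For uncorrelated sources the intensities add, so convert each level to linear form, sum, and take 10·log₁₀ of the total.
Σ 10^(L/10) = 10^(75/10) + 10^(85/10) = 3.479e+08.
L_total = 10·log₁₀(3.479e+08) = 85.41 dB SPL.

85 dB SPL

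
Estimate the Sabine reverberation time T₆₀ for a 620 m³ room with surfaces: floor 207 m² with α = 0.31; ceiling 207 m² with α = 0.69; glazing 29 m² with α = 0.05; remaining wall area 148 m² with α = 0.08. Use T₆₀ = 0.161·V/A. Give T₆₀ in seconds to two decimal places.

Total absorption A = 207·0.31 + 207·0.69 + 29·0.05 + 148·0.08 = 220.29 m² sabins.
T₆₀ = 0.161·V/A = 0.161·620/220.29 = 0.453 s.

0.45 s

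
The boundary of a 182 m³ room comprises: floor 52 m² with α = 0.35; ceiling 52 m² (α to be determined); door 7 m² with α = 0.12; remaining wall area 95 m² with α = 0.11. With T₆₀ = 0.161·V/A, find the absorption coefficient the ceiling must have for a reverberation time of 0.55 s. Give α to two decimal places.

From T₆₀ = 0.161·V/A, the target T₆₀ = 0.55 s needs A = 0.161·182/0.55 = 53.28 m².
Absorption from the other surfaces = 52·0.35 + 7·0.12 + 95·0.11 = 29.49 m², so the ceiling must supply 23.79 m² over 52 m².
α = 23.79/52 = 0.457.

0.46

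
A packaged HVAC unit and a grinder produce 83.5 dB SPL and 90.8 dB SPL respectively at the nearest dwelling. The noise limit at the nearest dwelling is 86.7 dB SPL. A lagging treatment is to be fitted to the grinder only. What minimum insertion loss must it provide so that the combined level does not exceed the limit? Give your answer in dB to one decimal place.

6.9 dB

Fixed contribution from the other source: Σ 10^(L/10) = 10^(83.5/10) = 2.239e+08 (83.50 dB SPL).
To meet 86.7 dB SPL overall, the treated grinder may contribute at most 10^(86.7/10) − 2.239e+08 = 2.439e+08, i.e. 83.87 dB SPL.
So the grinder must be reduced from 90.8 to 83.87 dB SPL: IL = 6.93 dB.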